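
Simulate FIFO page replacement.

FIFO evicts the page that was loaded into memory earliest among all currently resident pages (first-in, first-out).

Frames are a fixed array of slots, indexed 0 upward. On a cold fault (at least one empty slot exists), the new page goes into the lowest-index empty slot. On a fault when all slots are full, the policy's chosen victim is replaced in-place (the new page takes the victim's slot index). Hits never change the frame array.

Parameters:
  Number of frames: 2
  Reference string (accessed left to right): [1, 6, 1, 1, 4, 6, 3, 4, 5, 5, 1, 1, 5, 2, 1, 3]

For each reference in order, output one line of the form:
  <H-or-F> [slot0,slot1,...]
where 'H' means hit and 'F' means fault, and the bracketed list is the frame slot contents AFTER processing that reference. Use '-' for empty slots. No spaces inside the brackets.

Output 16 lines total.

F [1,-]
F [1,6]
H [1,6]
H [1,6]
F [4,6]
H [4,6]
F [4,3]
H [4,3]
F [5,3]
H [5,3]
F [5,1]
H [5,1]
H [5,1]
F [2,1]
H [2,1]
F [2,3]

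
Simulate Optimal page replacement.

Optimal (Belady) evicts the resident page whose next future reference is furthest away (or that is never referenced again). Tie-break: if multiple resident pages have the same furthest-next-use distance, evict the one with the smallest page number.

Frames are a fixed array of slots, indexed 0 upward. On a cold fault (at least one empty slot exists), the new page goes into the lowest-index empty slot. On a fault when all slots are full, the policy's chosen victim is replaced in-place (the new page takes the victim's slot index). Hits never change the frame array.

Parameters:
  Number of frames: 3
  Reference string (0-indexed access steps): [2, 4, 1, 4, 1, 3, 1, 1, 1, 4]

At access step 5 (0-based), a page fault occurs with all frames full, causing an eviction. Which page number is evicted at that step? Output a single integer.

Answer: 2

Derivation:
Step 0: ref 2 -> FAULT, frames=[2,-,-]
Step 1: ref 4 -> FAULT, frames=[2,4,-]
Step 2: ref 1 -> FAULT, frames=[2,4,1]
Step 3: ref 4 -> HIT, frames=[2,4,1]
Step 4: ref 1 -> HIT, frames=[2,4,1]
Step 5: ref 3 -> FAULT, evict 2, frames=[3,4,1]
At step 5: evicted page 2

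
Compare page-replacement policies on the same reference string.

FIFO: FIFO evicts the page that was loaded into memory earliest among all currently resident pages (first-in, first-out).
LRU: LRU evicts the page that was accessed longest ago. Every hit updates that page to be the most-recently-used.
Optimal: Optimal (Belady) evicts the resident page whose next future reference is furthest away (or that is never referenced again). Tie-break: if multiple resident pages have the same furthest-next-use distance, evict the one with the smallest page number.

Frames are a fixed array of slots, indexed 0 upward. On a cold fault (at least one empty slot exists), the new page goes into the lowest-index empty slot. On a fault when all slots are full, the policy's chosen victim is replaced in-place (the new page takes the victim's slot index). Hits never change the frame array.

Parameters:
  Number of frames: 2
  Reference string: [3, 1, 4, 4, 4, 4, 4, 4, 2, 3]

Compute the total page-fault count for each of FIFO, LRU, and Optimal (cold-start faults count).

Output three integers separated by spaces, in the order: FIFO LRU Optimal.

--- FIFO ---
  step 0: ref 3 -> FAULT, frames=[3,-] (faults so far: 1)
  step 1: ref 1 -> FAULT, frames=[3,1] (faults so far: 2)
  step 2: ref 4 -> FAULT, evict 3, frames=[4,1] (faults so far: 3)
  step 3: ref 4 -> HIT, frames=[4,1] (faults so far: 3)
  step 4: ref 4 -> HIT, frames=[4,1] (faults so far: 3)
  step 5: ref 4 -> HIT, frames=[4,1] (faults so far: 3)
  step 6: ref 4 -> HIT, frames=[4,1] (faults so far: 3)
  step 7: ref 4 -> HIT, frames=[4,1] (faults so far: 3)
  step 8: ref 2 -> FAULT, evict 1, frames=[4,2] (faults so far: 4)
  step 9: ref 3 -> FAULT, evict 4, frames=[3,2] (faults so far: 5)
  FIFO total faults: 5
--- LRU ---
  step 0: ref 3 -> FAULT, frames=[3,-] (faults so far: 1)
  step 1: ref 1 -> FAULT, frames=[3,1] (faults so far: 2)
  step 2: ref 4 -> FAULT, evict 3, frames=[4,1] (faults so far: 3)
  step 3: ref 4 -> HIT, frames=[4,1] (faults so far: 3)
  step 4: ref 4 -> HIT, frames=[4,1] (faults so far: 3)
  step 5: ref 4 -> HIT, frames=[4,1] (faults so far: 3)
  step 6: ref 4 -> HIT, frames=[4,1] (faults so far: 3)
  step 7: ref 4 -> HIT, frames=[4,1] (faults so far: 3)
  step 8: ref 2 -> FAULT, evict 1, frames=[4,2] (faults so far: 4)
  step 9: ref 3 -> FAULT, evict 4, frames=[3,2] (faults so far: 5)
  LRU total faults: 5
--- Optimal ---
  step 0: ref 3 -> FAULT, frames=[3,-] (faults so far: 1)
  step 1: ref 1 -> FAULT, frames=[3,1] (faults so far: 2)
  step 2: ref 4 -> FAULT, evict 1, frames=[3,4] (faults so far: 3)
  step 3: ref 4 -> HIT, frames=[3,4] (faults so far: 3)
  step 4: ref 4 -> HIT, frames=[3,4] (faults so far: 3)
  step 5: ref 4 -> HIT, frames=[3,4] (faults so far: 3)
  step 6: ref 4 -> HIT, frames=[3,4] (faults so far: 3)
  step 7: ref 4 -> HIT, frames=[3,4] (faults so far: 3)
  step 8: ref 2 -> FAULT, evict 4, frames=[3,2] (faults so far: 4)
  step 9: ref 3 -> HIT, frames=[3,2] (faults so far: 4)
  Optimal total faults: 4

Answer: 5 5 4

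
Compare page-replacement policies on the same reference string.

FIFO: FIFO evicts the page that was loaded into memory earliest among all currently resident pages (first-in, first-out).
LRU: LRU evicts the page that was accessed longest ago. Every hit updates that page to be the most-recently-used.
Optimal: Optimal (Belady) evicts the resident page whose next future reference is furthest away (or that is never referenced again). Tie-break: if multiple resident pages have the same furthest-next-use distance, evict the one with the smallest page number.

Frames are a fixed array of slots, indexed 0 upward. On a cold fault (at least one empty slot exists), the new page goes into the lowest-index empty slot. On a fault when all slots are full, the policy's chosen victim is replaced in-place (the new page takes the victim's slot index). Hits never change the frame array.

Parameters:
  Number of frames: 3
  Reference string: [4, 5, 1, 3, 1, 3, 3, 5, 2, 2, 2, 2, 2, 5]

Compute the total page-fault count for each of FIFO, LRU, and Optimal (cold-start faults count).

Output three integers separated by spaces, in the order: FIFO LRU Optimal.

--- FIFO ---
  step 0: ref 4 -> FAULT, frames=[4,-,-] (faults so far: 1)
  step 1: ref 5 -> FAULT, frames=[4,5,-] (faults so far: 2)
  step 2: ref 1 -> FAULT, frames=[4,5,1] (faults so far: 3)
  step 3: ref 3 -> FAULT, evict 4, frames=[3,5,1] (faults so far: 4)
  step 4: ref 1 -> HIT, frames=[3,5,1] (faults so far: 4)
  step 5: ref 3 -> HIT, frames=[3,5,1] (faults so far: 4)
  step 6: ref 3 -> HIT, frames=[3,5,1] (faults so far: 4)
  step 7: ref 5 -> HIT, frames=[3,5,1] (faults so far: 4)
  step 8: ref 2 -> FAULT, evict 5, frames=[3,2,1] (faults so far: 5)
  step 9: ref 2 -> HIT, frames=[3,2,1] (faults so far: 5)
  step 10: ref 2 -> HIT, frames=[3,2,1] (faults so far: 5)
  step 11: ref 2 -> HIT, frames=[3,2,1] (faults so far: 5)
  step 12: ref 2 -> HIT, frames=[3,2,1] (faults so far: 5)
  step 13: ref 5 -> FAULT, evict 1, frames=[3,2,5] (faults so far: 6)
  FIFO total faults: 6
--- LRU ---
  step 0: ref 4 -> FAULT, frames=[4,-,-] (faults so far: 1)
  step 1: ref 5 -> FAULT, frames=[4,5,-] (faults so far: 2)
  step 2: ref 1 -> FAULT, frames=[4,5,1] (faults so far: 3)
  step 3: ref 3 -> FAULT, evict 4, frames=[3,5,1] (faults so far: 4)
  step 4: ref 1 -> HIT, frames=[3,5,1] (faults so far: 4)
  step 5: ref 3 -> HIT, frames=[3,5,1] (faults so far: 4)
  step 6: ref 3 -> HIT, frames=[3,5,1] (faults so far: 4)
  step 7: ref 5 -> HIT, frames=[3,5,1] (faults so far: 4)
  step 8: ref 2 -> FAULT, evict 1, frames=[3,5,2] (faults so far: 5)
  step 9: ref 2 -> HIT, frames=[3,5,2] (faults so far: 5)
  step 10: ref 2 -> HIT, frames=[3,5,2] (faults so far: 5)
  step 11: ref 2 -> HIT, frames=[3,5,2] (faults so far: 5)
  step 12: ref 2 -> HIT, frames=[3,5,2] (faults so far: 5)
  step 13: ref 5 -> HIT, frames=[3,5,2] (faults so far: 5)
  LRU total faults: 5
--- Optimal ---
  step 0: ref 4 -> FAULT, frames=[4,-,-] (faults so far: 1)
  step 1: ref 5 -> FAULT, frames=[4,5,-] (faults so far: 2)
  step 2: ref 1 -> FAULT, frames=[4,5,1] (faults so far: 3)
  step 3: ref 3 -> FAULT, evict 4, frames=[3,5,1] (faults so far: 4)
  step 4: ref 1 -> HIT, frames=[3,5,1] (faults so far: 4)
  step 5: ref 3 -> HIT, frames=[3,5,1] (faults so far: 4)
  step 6: ref 3 -> HIT, frames=[3,5,1] (faults so far: 4)
  step 7: ref 5 -> HIT, frames=[3,5,1] (faults so far: 4)
  step 8: ref 2 -> FAULT, evict 1, frames=[3,5,2] (faults so far: 5)
  step 9: ref 2 -> HIT, frames=[3,5,2] (faults so far: 5)
  step 10: ref 2 -> HIT, frames=[3,5,2] (faults so far: 5)
  step 11: ref 2 -> HIT, frames=[3,5,2] (faults so far: 5)
  step 12: ref 2 -> HIT, frames=[3,5,2] (faults so far: 5)
  step 13: ref 5 -> HIT, frames=[3,5,2] (faults so far: 5)
  Optimal total faults: 5

Answer: 6 5 5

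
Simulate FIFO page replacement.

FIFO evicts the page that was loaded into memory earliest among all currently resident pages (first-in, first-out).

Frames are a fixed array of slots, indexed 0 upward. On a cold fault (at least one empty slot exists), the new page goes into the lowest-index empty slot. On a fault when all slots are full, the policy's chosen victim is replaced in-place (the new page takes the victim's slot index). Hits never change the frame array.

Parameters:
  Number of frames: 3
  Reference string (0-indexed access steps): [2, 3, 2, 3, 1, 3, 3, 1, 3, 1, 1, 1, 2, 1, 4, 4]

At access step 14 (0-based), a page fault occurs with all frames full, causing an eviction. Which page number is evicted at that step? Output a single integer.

Step 0: ref 2 -> FAULT, frames=[2,-,-]
Step 1: ref 3 -> FAULT, frames=[2,3,-]
Step 2: ref 2 -> HIT, frames=[2,3,-]
Step 3: ref 3 -> HIT, frames=[2,3,-]
Step 4: ref 1 -> FAULT, frames=[2,3,1]
Step 5: ref 3 -> HIT, frames=[2,3,1]
Step 6: ref 3 -> HIT, frames=[2,3,1]
Step 7: ref 1 -> HIT, frames=[2,3,1]
Step 8: ref 3 -> HIT, frames=[2,3,1]
Step 9: ref 1 -> HIT, frames=[2,3,1]
Step 10: ref 1 -> HIT, frames=[2,3,1]
Step 11: ref 1 -> HIT, frames=[2,3,1]
Step 12: ref 2 -> HIT, frames=[2,3,1]
Step 13: ref 1 -> HIT, frames=[2,3,1]
Step 14: ref 4 -> FAULT, evict 2, frames=[4,3,1]
At step 14: evicted page 2

Answer: 2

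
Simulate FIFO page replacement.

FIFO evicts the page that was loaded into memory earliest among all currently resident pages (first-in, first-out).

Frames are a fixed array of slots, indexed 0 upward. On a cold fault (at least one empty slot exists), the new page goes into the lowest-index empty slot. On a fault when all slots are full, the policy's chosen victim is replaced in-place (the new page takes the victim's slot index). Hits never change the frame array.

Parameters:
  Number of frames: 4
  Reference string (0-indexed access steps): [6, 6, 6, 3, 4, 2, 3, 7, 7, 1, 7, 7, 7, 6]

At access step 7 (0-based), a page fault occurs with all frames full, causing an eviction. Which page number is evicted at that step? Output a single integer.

Step 0: ref 6 -> FAULT, frames=[6,-,-,-]
Step 1: ref 6 -> HIT, frames=[6,-,-,-]
Step 2: ref 6 -> HIT, frames=[6,-,-,-]
Step 3: ref 3 -> FAULT, frames=[6,3,-,-]
Step 4: ref 4 -> FAULT, frames=[6,3,4,-]
Step 5: ref 2 -> FAULT, frames=[6,3,4,2]
Step 6: ref 3 -> HIT, frames=[6,3,4,2]
Step 7: ref 7 -> FAULT, evict 6, frames=[7,3,4,2]
At step 7: evicted page 6

Answer: 6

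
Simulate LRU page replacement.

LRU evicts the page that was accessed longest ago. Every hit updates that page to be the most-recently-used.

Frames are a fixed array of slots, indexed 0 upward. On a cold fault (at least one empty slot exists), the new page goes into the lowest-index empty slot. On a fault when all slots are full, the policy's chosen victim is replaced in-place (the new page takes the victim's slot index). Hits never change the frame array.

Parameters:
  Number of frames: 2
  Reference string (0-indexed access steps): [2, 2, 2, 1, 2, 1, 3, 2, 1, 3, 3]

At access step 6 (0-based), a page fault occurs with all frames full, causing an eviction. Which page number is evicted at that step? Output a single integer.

Step 0: ref 2 -> FAULT, frames=[2,-]
Step 1: ref 2 -> HIT, frames=[2,-]
Step 2: ref 2 -> HIT, frames=[2,-]
Step 3: ref 1 -> FAULT, frames=[2,1]
Step 4: ref 2 -> HIT, frames=[2,1]
Step 5: ref 1 -> HIT, frames=[2,1]
Step 6: ref 3 -> FAULT, evict 2, frames=[3,1]
At step 6: evicted page 2

Answer: 2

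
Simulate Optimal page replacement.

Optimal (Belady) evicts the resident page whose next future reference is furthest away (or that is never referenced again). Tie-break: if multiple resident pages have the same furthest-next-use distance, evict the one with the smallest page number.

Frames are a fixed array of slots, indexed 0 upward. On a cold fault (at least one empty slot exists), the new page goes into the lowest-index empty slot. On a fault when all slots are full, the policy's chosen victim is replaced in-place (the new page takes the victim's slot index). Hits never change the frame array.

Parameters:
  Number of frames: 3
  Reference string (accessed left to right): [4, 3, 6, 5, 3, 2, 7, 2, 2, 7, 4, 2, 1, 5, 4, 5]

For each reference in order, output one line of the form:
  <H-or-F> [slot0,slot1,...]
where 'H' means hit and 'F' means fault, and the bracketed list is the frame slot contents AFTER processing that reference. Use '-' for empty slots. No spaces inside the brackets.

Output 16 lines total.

F [4,-,-]
F [4,3,-]
F [4,3,6]
F [4,3,5]
H [4,3,5]
F [4,2,5]
F [4,2,7]
H [4,2,7]
H [4,2,7]
H [4,2,7]
H [4,2,7]
H [4,2,7]
F [4,1,7]
F [4,5,7]
H [4,5,7]
H [4,5,7]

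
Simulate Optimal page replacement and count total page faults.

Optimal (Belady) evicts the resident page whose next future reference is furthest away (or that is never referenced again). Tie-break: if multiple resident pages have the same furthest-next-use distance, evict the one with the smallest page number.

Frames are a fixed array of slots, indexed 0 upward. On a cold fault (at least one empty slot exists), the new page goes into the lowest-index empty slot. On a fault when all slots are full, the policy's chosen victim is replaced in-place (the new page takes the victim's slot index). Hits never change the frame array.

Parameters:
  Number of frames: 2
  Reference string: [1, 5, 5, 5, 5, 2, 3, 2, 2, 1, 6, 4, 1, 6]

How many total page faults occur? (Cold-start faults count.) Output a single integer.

Step 0: ref 1 → FAULT, frames=[1,-]
Step 1: ref 5 → FAULT, frames=[1,5]
Step 2: ref 5 → HIT, frames=[1,5]
Step 3: ref 5 → HIT, frames=[1,5]
Step 4: ref 5 → HIT, frames=[1,5]
Step 5: ref 2 → FAULT (evict 5), frames=[1,2]
Step 6: ref 3 → FAULT (evict 1), frames=[3,2]
Step 7: ref 2 → HIT, frames=[3,2]
Step 8: ref 2 → HIT, frames=[3,2]
Step 9: ref 1 → FAULT (evict 2), frames=[3,1]
Step 10: ref 6 → FAULT (evict 3), frames=[6,1]
Step 11: ref 4 → FAULT (evict 6), frames=[4,1]
Step 12: ref 1 → HIT, frames=[4,1]
Step 13: ref 6 → FAULT (evict 1), frames=[4,6]
Total faults: 8

Answer: 8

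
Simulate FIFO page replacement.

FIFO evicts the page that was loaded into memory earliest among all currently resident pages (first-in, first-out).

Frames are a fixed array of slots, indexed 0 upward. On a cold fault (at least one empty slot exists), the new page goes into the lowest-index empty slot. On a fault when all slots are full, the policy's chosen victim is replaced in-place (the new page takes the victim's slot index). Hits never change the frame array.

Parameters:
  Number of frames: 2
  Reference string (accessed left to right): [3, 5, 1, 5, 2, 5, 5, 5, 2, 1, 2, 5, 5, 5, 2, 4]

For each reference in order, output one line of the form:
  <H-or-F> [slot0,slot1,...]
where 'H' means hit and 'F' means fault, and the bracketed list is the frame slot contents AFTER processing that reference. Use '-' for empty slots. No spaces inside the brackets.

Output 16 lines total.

F [3,-]
F [3,5]
F [1,5]
H [1,5]
F [1,2]
F [5,2]
H [5,2]
H [5,2]
H [5,2]
F [5,1]
F [2,1]
F [2,5]
H [2,5]
H [2,5]
H [2,5]
F [4,5]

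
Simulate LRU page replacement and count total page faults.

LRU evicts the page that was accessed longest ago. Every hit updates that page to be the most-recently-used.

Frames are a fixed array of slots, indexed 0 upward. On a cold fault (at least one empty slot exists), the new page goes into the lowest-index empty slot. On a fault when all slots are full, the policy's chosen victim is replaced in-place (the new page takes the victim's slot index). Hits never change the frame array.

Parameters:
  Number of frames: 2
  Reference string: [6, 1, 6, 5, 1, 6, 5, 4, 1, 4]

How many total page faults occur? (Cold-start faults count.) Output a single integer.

Step 0: ref 6 → FAULT, frames=[6,-]
Step 1: ref 1 → FAULT, frames=[6,1]
Step 2: ref 6 → HIT, frames=[6,1]
Step 3: ref 5 → FAULT (evict 1), frames=[6,5]
Step 4: ref 1 → FAULT (evict 6), frames=[1,5]
Step 5: ref 6 → FAULT (evict 5), frames=[1,6]
Step 6: ref 5 → FAULT (evict 1), frames=[5,6]
Step 7: ref 4 → FAULT (evict 6), frames=[5,4]
Step 8: ref 1 → FAULT (evict 5), frames=[1,4]
Step 9: ref 4 → HIT, frames=[1,4]
Total faults: 8

Answer: 8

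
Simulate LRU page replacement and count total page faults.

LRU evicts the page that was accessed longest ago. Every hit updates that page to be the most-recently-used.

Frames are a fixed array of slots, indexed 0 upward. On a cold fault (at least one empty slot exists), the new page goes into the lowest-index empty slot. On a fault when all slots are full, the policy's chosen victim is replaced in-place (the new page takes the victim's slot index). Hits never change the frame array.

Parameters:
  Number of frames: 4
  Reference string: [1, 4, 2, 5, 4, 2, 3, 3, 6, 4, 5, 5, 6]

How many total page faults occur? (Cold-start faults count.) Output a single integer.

Step 0: ref 1 → FAULT, frames=[1,-,-,-]
Step 1: ref 4 → FAULT, frames=[1,4,-,-]
Step 2: ref 2 → FAULT, frames=[1,4,2,-]
Step 3: ref 5 → FAULT, frames=[1,4,2,5]
Step 4: ref 4 → HIT, frames=[1,4,2,5]
Step 5: ref 2 → HIT, frames=[1,4,2,5]
Step 6: ref 3 → FAULT (evict 1), frames=[3,4,2,5]
Step 7: ref 3 → HIT, frames=[3,4,2,5]
Step 8: ref 6 → FAULT (evict 5), frames=[3,4,2,6]
Step 9: ref 4 → HIT, frames=[3,4,2,6]
Step 10: ref 5 → FAULT (evict 2), frames=[3,4,5,6]
Step 11: ref 5 → HIT, frames=[3,4,5,6]
Step 12: ref 6 → HIT, frames=[3,4,5,6]
Total faults: 7

Answer: 7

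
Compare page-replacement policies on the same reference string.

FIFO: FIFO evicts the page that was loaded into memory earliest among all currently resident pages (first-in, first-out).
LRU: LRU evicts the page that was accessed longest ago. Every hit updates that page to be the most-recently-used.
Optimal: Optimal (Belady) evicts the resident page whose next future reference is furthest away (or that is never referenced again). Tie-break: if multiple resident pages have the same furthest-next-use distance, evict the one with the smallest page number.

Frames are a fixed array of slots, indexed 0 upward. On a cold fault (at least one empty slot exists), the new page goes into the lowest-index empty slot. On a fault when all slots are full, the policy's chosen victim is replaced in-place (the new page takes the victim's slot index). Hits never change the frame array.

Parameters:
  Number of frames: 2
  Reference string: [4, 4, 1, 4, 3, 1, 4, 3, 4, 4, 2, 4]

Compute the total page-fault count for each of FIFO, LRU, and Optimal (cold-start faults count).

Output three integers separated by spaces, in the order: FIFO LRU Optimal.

--- FIFO ---
  step 0: ref 4 -> FAULT, frames=[4,-] (faults so far: 1)
  step 1: ref 4 -> HIT, frames=[4,-] (faults so far: 1)
  step 2: ref 1 -> FAULT, frames=[4,1] (faults so far: 2)
  step 3: ref 4 -> HIT, frames=[4,1] (faults so far: 2)
  step 4: ref 3 -> FAULT, evict 4, frames=[3,1] (faults so far: 3)
  step 5: ref 1 -> HIT, frames=[3,1] (faults so far: 3)
  step 6: ref 4 -> FAULT, evict 1, frames=[3,4] (faults so far: 4)
  step 7: ref 3 -> HIT, frames=[3,4] (faults so far: 4)
  step 8: ref 4 -> HIT, frames=[3,4] (faults so far: 4)
  step 9: ref 4 -> HIT, frames=[3,4] (faults so far: 4)
  step 10: ref 2 -> FAULT, evict 3, frames=[2,4] (faults so far: 5)
  step 11: ref 4 -> HIT, frames=[2,4] (faults so far: 5)
  FIFO total faults: 5
--- LRU ---
  step 0: ref 4 -> FAULT, frames=[4,-] (faults so far: 1)
  step 1: ref 4 -> HIT, frames=[4,-] (faults so far: 1)
  step 2: ref 1 -> FAULT, frames=[4,1] (faults so far: 2)
  step 3: ref 4 -> HIT, frames=[4,1] (faults so far: 2)
  step 4: ref 3 -> FAULT, evict 1, frames=[4,3] (faults so far: 3)
  step 5: ref 1 -> FAULT, evict 4, frames=[1,3] (faults so far: 4)
  step 6: ref 4 -> FAULT, evict 3, frames=[1,4] (faults so far: 5)
  step 7: ref 3 -> FAULT, evict 1, frames=[3,4] (faults so far: 6)
  step 8: ref 4 -> HIT, frames=[3,4] (faults so far: 6)
  step 9: ref 4 -> HIT, frames=[3,4] (faults so far: 6)
  step 10: ref 2 -> FAULT, evict 3, frames=[2,4] (faults so far: 7)
  step 11: ref 4 -> HIT, frames=[2,4] (faults so far: 7)
  LRU total faults: 7
--- Optimal ---
  step 0: ref 4 -> FAULT, frames=[4,-] (faults so far: 1)
  step 1: ref 4 -> HIT, frames=[4,-] (faults so far: 1)
  step 2: ref 1 -> FAULT, frames=[4,1] (faults so far: 2)
  step 3: ref 4 -> HIT, frames=[4,1] (faults so far: 2)
  step 4: ref 3 -> FAULT, evict 4, frames=[3,1] (faults so far: 3)
  step 5: ref 1 -> HIT, frames=[3,1] (faults so far: 3)
  step 6: ref 4 -> FAULT, evict 1, frames=[3,4] (faults so far: 4)
  step 7: ref 3 -> HIT, frames=[3,4] (faults so far: 4)
  step 8: ref 4 -> HIT, frames=[3,4] (faults so far: 4)
  step 9: ref 4 -> HIT, frames=[3,4] (faults so far: 4)
  step 10: ref 2 -> FAULT, evict 3, frames=[2,4] (faults so far: 5)
  step 11: ref 4 -> HIT, frames=[2,4] (faults so far: 5)
  Optimal total faults: 5

Answer: 5 7 5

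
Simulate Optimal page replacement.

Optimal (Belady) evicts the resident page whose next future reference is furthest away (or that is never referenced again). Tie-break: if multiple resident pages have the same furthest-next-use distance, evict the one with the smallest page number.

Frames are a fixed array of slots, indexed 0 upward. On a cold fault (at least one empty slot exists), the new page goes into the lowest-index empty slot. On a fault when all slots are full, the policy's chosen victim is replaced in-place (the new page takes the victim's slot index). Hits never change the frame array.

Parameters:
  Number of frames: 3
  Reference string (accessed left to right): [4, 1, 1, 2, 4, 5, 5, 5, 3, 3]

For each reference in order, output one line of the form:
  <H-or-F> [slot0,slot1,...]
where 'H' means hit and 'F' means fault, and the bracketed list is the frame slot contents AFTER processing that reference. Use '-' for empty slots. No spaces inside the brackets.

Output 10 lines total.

F [4,-,-]
F [4,1,-]
H [4,1,-]
F [4,1,2]
H [4,1,2]
F [4,5,2]
H [4,5,2]
H [4,5,2]
F [4,5,3]
H [4,5,3]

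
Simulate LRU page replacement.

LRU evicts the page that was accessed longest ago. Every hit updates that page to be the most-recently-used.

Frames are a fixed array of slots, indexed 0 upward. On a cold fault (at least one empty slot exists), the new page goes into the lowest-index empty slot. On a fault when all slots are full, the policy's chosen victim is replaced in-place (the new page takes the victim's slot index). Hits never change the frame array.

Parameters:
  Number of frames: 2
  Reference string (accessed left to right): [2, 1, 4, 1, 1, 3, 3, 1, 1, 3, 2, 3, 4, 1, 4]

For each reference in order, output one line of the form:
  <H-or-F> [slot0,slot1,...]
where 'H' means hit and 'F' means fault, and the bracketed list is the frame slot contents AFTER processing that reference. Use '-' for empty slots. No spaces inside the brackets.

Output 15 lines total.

F [2,-]
F [2,1]
F [4,1]
H [4,1]
H [4,1]
F [3,1]
H [3,1]
H [3,1]
H [3,1]
H [3,1]
F [3,2]
H [3,2]
F [3,4]
F [1,4]
H [1,4]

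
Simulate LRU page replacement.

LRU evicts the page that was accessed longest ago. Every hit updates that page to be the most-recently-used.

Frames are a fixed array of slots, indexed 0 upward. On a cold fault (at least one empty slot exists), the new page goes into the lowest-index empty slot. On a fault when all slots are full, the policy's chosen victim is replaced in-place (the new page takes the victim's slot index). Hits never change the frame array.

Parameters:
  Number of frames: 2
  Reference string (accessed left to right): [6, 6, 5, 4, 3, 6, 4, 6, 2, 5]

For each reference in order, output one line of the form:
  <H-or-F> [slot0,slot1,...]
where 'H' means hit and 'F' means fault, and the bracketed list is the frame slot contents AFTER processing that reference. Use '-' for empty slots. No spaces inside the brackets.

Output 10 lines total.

F [6,-]
H [6,-]
F [6,5]
F [4,5]
F [4,3]
F [6,3]
F [6,4]
H [6,4]
F [6,2]
F [5,2]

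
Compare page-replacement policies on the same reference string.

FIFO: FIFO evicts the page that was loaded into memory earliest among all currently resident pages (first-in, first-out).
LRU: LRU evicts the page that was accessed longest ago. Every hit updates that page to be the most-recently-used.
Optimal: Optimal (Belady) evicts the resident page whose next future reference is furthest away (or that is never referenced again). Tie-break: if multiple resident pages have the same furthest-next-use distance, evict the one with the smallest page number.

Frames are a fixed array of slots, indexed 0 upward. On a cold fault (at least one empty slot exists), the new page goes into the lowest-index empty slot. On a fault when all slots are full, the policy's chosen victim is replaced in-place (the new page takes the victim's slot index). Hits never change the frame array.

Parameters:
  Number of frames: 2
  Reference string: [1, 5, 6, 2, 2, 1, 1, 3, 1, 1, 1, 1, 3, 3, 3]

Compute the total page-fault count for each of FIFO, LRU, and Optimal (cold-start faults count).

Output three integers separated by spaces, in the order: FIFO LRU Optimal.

--- FIFO ---
  step 0: ref 1 -> FAULT, frames=[1,-] (faults so far: 1)
  step 1: ref 5 -> FAULT, frames=[1,5] (faults so far: 2)
  step 2: ref 6 -> FAULT, evict 1, frames=[6,5] (faults so far: 3)
  step 3: ref 2 -> FAULT, evict 5, frames=[6,2] (faults so far: 4)
  step 4: ref 2 -> HIT, frames=[6,2] (faults so far: 4)
  step 5: ref 1 -> FAULT, evict 6, frames=[1,2] (faults so far: 5)
  step 6: ref 1 -> HIT, frames=[1,2] (faults so far: 5)
  step 7: ref 3 -> FAULT, evict 2, frames=[1,3] (faults so far: 6)
  step 8: ref 1 -> HIT, frames=[1,3] (faults so far: 6)
  step 9: ref 1 -> HIT, frames=[1,3] (faults so far: 6)
  step 10: ref 1 -> HIT, frames=[1,3] (faults so far: 6)
  step 11: ref 1 -> HIT, frames=[1,3] (faults so far: 6)
  step 12: ref 3 -> HIT, frames=[1,3] (faults so far: 6)
  step 13: ref 3 -> HIT, frames=[1,3] (faults so far: 6)
  step 14: ref 3 -> HIT, frames=[1,3] (faults so far: 6)
  FIFO total faults: 6
--- LRU ---
  step 0: ref 1 -> FAULT, frames=[1,-] (faults so far: 1)
  step 1: ref 5 -> FAULT, frames=[1,5] (faults so far: 2)
  step 2: ref 6 -> FAULT, evict 1, frames=[6,5] (faults so far: 3)
  step 3: ref 2 -> FAULT, evict 5, frames=[6,2] (faults so far: 4)
  step 4: ref 2 -> HIT, frames=[6,2] (faults so far: 4)
  step 5: ref 1 -> FAULT, evict 6, frames=[1,2] (faults so far: 5)
  step 6: ref 1 -> HIT, frames=[1,2] (faults so far: 5)
  step 7: ref 3 -> FAULT, evict 2, frames=[1,3] (faults so far: 6)
  step 8: ref 1 -> HIT, frames=[1,3] (faults so far: 6)
  step 9: ref 1 -> HIT, frames=[1,3] (faults so far: 6)
  step 10: ref 1 -> HIT, frames=[1,3] (faults so far: 6)
  step 11: ref 1 -> HIT, frames=[1,3] (faults so far: 6)
  step 12: ref 3 -> HIT, frames=[1,3] (faults so far: 6)
  step 13: ref 3 -> HIT, frames=[1,3] (faults so far: 6)
  step 14: ref 3 -> HIT, frames=[1,3] (faults so far: 6)
  LRU total faults: 6
--- Optimal ---
  step 0: ref 1 -> FAULT, frames=[1,-] (faults so far: 1)
  step 1: ref 5 -> FAULT, frames=[1,5] (faults so far: 2)
  step 2: ref 6 -> FAULT, evict 5, frames=[1,6] (faults so far: 3)
  step 3: ref 2 -> FAULT, evict 6, frames=[1,2] (faults so far: 4)
  step 4: ref 2 -> HIT, frames=[1,2] (faults so far: 4)
  step 5: ref 1 -> HIT, frames=[1,2] (faults so far: 4)
  step 6: ref 1 -> HIT, frames=[1,2] (faults so far: 4)
  step 7: ref 3 -> FAULT, evict 2, frames=[1,3] (faults so far: 5)
  step 8: ref 1 -> HIT, frames=[1,3] (faults so far: 5)
  step 9: ref 1 -> HIT, frames=[1,3] (faults so far: 5)
  step 10: ref 1 -> HIT, frames=[1,3] (faults so far: 5)
  step 11: ref 1 -> HIT, frames=[1,3] (faults so far: 5)
  step 12: ref 3 -> HIT, frames=[1,3] (faults so far: 5)
  step 13: ref 3 -> HIT, frames=[1,3] (faults so far: 5)
  step 14: ref 3 -> HIT, frames=[1,3] (faults so far: 5)
  Optimal total faults: 5

Answer: 6 6 5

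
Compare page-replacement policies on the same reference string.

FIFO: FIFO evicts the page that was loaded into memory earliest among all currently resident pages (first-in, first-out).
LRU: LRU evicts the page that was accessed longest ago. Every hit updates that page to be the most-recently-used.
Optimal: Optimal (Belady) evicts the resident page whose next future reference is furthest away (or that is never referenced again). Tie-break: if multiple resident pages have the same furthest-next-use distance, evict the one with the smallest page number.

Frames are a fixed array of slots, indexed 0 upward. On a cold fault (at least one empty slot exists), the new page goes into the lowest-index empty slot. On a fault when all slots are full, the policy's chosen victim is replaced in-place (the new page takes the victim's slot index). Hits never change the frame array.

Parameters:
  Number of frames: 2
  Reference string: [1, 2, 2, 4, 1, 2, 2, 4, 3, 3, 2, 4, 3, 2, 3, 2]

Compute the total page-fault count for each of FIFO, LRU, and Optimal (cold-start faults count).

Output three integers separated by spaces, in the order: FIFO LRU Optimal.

Answer: 11 11 7

Derivation:
--- FIFO ---
  step 0: ref 1 -> FAULT, frames=[1,-] (faults so far: 1)
  step 1: ref 2 -> FAULT, frames=[1,2] (faults so far: 2)
  step 2: ref 2 -> HIT, frames=[1,2] (faults so far: 2)
  step 3: ref 4 -> FAULT, evict 1, frames=[4,2] (faults so far: 3)
  step 4: ref 1 -> FAULT, evict 2, frames=[4,1] (faults so far: 4)
  step 5: ref 2 -> FAULT, evict 4, frames=[2,1] (faults so far: 5)
  step 6: ref 2 -> HIT, frames=[2,1] (faults so far: 5)
  step 7: ref 4 -> FAULT, evict 1, frames=[2,4] (faults so far: 6)
  step 8: ref 3 -> FAULT, evict 2, frames=[3,4] (faults so far: 7)
  step 9: ref 3 -> HIT, frames=[3,4] (faults so far: 7)
  step 10: ref 2 -> FAULT, evict 4, frames=[3,2] (faults so far: 8)
  step 11: ref 4 -> FAULT, evict 3, frames=[4,2] (faults so far: 9)
  step 12: ref 3 -> FAULT, evict 2, frames=[4,3] (faults so far: 10)
  step 13: ref 2 -> FAULT, evict 4, frames=[2,3] (faults so far: 11)
  step 14: ref 3 -> HIT, frames=[2,3] (faults so far: 11)
  step 15: ref 2 -> HIT, frames=[2,3] (faults so far: 11)
  FIFO total faults: 11
--- LRU ---
  step 0: ref 1 -> FAULT, frames=[1,-] (faults so far: 1)
  step 1: ref 2 -> FAULT, frames=[1,2] (faults so far: 2)
  step 2: ref 2 -> HIT, frames=[1,2] (faults so far: 2)
  step 3: ref 4 -> FAULT, evict 1, frames=[4,2] (faults so far: 3)
  step 4: ref 1 -> FAULT, evict 2, frames=[4,1] (faults so far: 4)
  step 5: ref 2 -> FAULT, evict 4, frames=[2,1] (faults so far: 5)
  step 6: ref 2 -> HIT, frames=[2,1] (faults so far: 5)
  step 7: ref 4 -> FAULT, evict 1, frames=[2,4] (faults so far: 6)
  step 8: ref 3 -> FAULT, evict 2, frames=[3,4] (faults so far: 7)
  step 9: ref 3 -> HIT, frames=[3,4] (faults so far: 7)
  step 10: ref 2 -> FAULT, evict 4, frames=[3,2] (faults so far: 8)
  step 11: ref 4 -> FAULT, evict 3, frames=[4,2] (faults so far: 9)
  step 12: ref 3 -> FAULT, evict 2, frames=[4,3] (faults so far: 10)
  step 13: ref 2 -> FAULT, evict 4, frames=[2,3] (faults so far: 11)
  step 14: ref 3 -> HIT, frames=[2,3] (faults so far: 11)
  step 15: ref 2 -> HIT, frames=[2,3] (faults so far: 11)
  LRU total faults: 11
--- Optimal ---
  step 0: ref 1 -> FAULT, frames=[1,-] (faults so far: 1)
  step 1: ref 2 -> FAULT, frames=[1,2] (faults so far: 2)
  step 2: ref 2 -> HIT, frames=[1,2] (faults so far: 2)
  step 3: ref 4 -> FAULT, evict 2, frames=[1,4] (faults so far: 3)
  step 4: ref 1 -> HIT, frames=[1,4] (faults so far: 3)
  step 5: ref 2 -> FAULT, evict 1, frames=[2,4] (faults so far: 4)
  step 6: ref 2 -> HIT, frames=[2,4] (faults so far: 4)
  step 7: ref 4 -> HIT, frames=[2,4] (faults so far: 4)
  step 8: ref 3 -> FAULT, evict 4, frames=[2,3] (faults so far: 5)
  step 9: ref 3 -> HIT, frames=[2,3] (faults so far: 5)
  step 10: ref 2 -> HIT, frames=[2,3] (faults so far: 5)
  step 11: ref 4 -> FAULT, evict 2, frames=[4,3] (faults so far: 6)
  step 12: ref 3 -> HIT, frames=[4,3] (faults so far: 6)
  step 13: ref 2 -> FAULT, evict 4, frames=[2,3] (faults so far: 7)
  step 14: ref 3 -> HIT, frames=[2,3] (faults so far: 7)
  step 15: ref 2 -> HIT, frames=[2,3] (faults so far: 7)
  Optimal total faults: 7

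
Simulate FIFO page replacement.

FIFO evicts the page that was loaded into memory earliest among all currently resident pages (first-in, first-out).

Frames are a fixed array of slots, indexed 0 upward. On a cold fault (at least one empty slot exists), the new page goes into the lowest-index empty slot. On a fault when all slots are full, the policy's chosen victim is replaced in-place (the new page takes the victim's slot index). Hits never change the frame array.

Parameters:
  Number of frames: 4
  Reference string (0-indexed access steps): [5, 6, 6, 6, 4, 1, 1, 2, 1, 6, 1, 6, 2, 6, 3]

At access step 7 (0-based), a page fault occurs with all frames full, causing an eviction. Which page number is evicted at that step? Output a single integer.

Step 0: ref 5 -> FAULT, frames=[5,-,-,-]
Step 1: ref 6 -> FAULT, frames=[5,6,-,-]
Step 2: ref 6 -> HIT, frames=[5,6,-,-]
Step 3: ref 6 -> HIT, frames=[5,6,-,-]
Step 4: ref 4 -> FAULT, frames=[5,6,4,-]
Step 5: ref 1 -> FAULT, frames=[5,6,4,1]
Step 6: ref 1 -> HIT, frames=[5,6,4,1]
Step 7: ref 2 -> FAULT, evict 5, frames=[2,6,4,1]
At step 7: evicted page 5

Answer: 5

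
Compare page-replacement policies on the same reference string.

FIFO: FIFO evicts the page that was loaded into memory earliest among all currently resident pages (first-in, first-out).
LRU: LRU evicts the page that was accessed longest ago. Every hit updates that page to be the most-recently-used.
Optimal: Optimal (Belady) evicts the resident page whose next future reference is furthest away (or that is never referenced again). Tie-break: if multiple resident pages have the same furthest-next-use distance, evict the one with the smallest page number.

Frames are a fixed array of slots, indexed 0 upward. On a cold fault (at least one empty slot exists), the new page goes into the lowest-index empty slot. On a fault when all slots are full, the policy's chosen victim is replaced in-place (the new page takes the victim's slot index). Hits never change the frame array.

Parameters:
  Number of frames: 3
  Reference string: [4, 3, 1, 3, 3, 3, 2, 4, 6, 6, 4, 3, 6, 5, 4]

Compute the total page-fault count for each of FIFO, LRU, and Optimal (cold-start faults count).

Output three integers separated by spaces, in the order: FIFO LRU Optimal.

Answer: 9 9 6

Derivation:
--- FIFO ---
  step 0: ref 4 -> FAULT, frames=[4,-,-] (faults so far: 1)
  step 1: ref 3 -> FAULT, frames=[4,3,-] (faults so far: 2)
  step 2: ref 1 -> FAULT, frames=[4,3,1] (faults so far: 3)
  step 3: ref 3 -> HIT, frames=[4,3,1] (faults so far: 3)
  step 4: ref 3 -> HIT, frames=[4,3,1] (faults so far: 3)
  step 5: ref 3 -> HIT, frames=[4,3,1] (faults so far: 3)
  step 6: ref 2 -> FAULT, evict 4, frames=[2,3,1] (faults so far: 4)
  step 7: ref 4 -> FAULT, evict 3, frames=[2,4,1] (faults so far: 5)
  step 8: ref 6 -> FAULT, evict 1, frames=[2,4,6] (faults so far: 6)
  step 9: ref 6 -> HIT, frames=[2,4,6] (faults so far: 6)
  step 10: ref 4 -> HIT, frames=[2,4,6] (faults so far: 6)
  step 11: ref 3 -> FAULT, evict 2, frames=[3,4,6] (faults so far: 7)
  step 12: ref 6 -> HIT, frames=[3,4,6] (faults so far: 7)
  step 13: ref 5 -> FAULT, evict 4, frames=[3,5,6] (faults so far: 8)
  step 14: ref 4 -> FAULT, evict 6, frames=[3,5,4] (faults so far: 9)
  FIFO total faults: 9
--- LRU ---
  step 0: ref 4 -> FAULT, frames=[4,-,-] (faults so far: 1)
  step 1: ref 3 -> FAULT, frames=[4,3,-] (faults so far: 2)
  step 2: ref 1 -> FAULT, frames=[4,3,1] (faults so far: 3)
  step 3: ref 3 -> HIT, frames=[4,3,1] (faults so far: 3)
  step 4: ref 3 -> HIT, frames=[4,3,1] (faults so far: 3)
  step 5: ref 3 -> HIT, frames=[4,3,1] (faults so far: 3)
  step 6: ref 2 -> FAULT, evict 4, frames=[2,3,1] (faults so far: 4)
  step 7: ref 4 -> FAULT, evict 1, frames=[2,3,4] (faults so far: 5)
  step 8: ref 6 -> FAULT, evict 3, frames=[2,6,4] (faults so far: 6)
  step 9: ref 6 -> HIT, frames=[2,6,4] (faults so far: 6)
  step 10: ref 4 -> HIT, frames=[2,6,4] (faults so far: 6)
  step 11: ref 3 -> FAULT, evict 2, frames=[3,6,4] (faults so far: 7)
  step 12: ref 6 -> HIT, frames=[3,6,4] (faults so far: 7)
  step 13: ref 5 -> FAULT, evict 4, frames=[3,6,5] (faults so far: 8)
  step 14: ref 4 -> FAULT, evict 3, frames=[4,6,5] (faults so far: 9)
  LRU total faults: 9
--- Optimal ---
  step 0: ref 4 -> FAULT, frames=[4,-,-] (faults so far: 1)
  step 1: ref 3 -> FAULT, frames=[4,3,-] (faults so far: 2)
  step 2: ref 1 -> FAULT, frames=[4,3,1] (faults so far: 3)
  step 3: ref 3 -> HIT, frames=[4,3,1] (faults so far: 3)
  step 4: ref 3 -> HIT, frames=[4,3,1] (faults so far: 3)
  step 5: ref 3 -> HIT, frames=[4,3,1] (faults so far: 3)
  step 6: ref 2 -> FAULT, evict 1, frames=[4,3,2] (faults so far: 4)
  step 7: ref 4 -> HIT, frames=[4,3,2] (faults so far: 4)
  step 8: ref 6 -> FAULT, evict 2, frames=[4,3,6] (faults so far: 5)
  step 9: ref 6 -> HIT, frames=[4,3,6] (faults so far: 5)
  step 10: ref 4 -> HIT, frames=[4,3,6] (faults so far: 5)
  step 11: ref 3 -> HIT, frames=[4,3,6] (faults so far: 5)
  step 12: ref 6 -> HIT, frames=[4,3,6] (faults so far: 5)
  step 13: ref 5 -> FAULT, evict 3, frames=[4,5,6] (faults so far: 6)
  step 14: ref 4 -> HIT, frames=[4,5,6] (faults so far: 6)
  Optimal total faults: 6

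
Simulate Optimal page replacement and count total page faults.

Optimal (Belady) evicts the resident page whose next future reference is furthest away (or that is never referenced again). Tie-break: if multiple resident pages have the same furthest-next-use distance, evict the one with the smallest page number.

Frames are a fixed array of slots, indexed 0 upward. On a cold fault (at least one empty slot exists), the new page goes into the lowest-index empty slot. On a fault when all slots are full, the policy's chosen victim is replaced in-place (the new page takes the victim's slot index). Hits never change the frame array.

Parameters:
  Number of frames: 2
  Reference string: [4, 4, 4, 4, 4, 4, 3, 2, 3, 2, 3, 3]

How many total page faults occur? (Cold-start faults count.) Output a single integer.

Answer: 3

Derivation:
Step 0: ref 4 → FAULT, frames=[4,-]
Step 1: ref 4 → HIT, frames=[4,-]
Step 2: ref 4 → HIT, frames=[4,-]
Step 3: ref 4 → HIT, frames=[4,-]
Step 4: ref 4 → HIT, frames=[4,-]
Step 5: ref 4 → HIT, frames=[4,-]
Step 6: ref 3 → FAULT, frames=[4,3]
Step 7: ref 2 → FAULT (evict 4), frames=[2,3]
Step 8: ref 3 → HIT, frames=[2,3]
Step 9: ref 2 → HIT, frames=[2,3]
Step 10: ref 3 → HIT, frames=[2,3]
Step 11: ref 3 → HIT, frames=[2,3]
Total faults: 3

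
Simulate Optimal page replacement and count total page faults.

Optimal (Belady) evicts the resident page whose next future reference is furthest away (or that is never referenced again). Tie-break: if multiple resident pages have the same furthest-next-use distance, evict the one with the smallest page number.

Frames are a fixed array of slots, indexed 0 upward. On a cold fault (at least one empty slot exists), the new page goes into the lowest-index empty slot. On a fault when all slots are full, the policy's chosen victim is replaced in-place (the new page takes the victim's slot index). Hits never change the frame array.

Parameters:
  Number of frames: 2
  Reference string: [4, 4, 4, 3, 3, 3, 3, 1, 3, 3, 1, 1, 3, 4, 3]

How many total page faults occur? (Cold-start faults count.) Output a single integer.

Step 0: ref 4 → FAULT, frames=[4,-]
Step 1: ref 4 → HIT, frames=[4,-]
Step 2: ref 4 → HIT, frames=[4,-]
Step 3: ref 3 → FAULT, frames=[4,3]
Step 4: ref 3 → HIT, frames=[4,3]
Step 5: ref 3 → HIT, frames=[4,3]
Step 6: ref 3 → HIT, frames=[4,3]
Step 7: ref 1 → FAULT (evict 4), frames=[1,3]
Step 8: ref 3 → HIT, frames=[1,3]
Step 9: ref 3 → HIT, frames=[1,3]
Step 10: ref 1 → HIT, frames=[1,3]
Step 11: ref 1 → HIT, frames=[1,3]
Step 12: ref 3 → HIT, frames=[1,3]
Step 13: ref 4 → FAULT (evict 1), frames=[4,3]
Step 14: ref 3 → HIT, frames=[4,3]
Total faults: 4

Answer: 4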